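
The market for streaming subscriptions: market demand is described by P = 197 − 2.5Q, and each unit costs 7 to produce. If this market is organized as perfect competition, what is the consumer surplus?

CS = 7220

Perfect competition: P = MC = 7, so 197 − 2.5Q = 7 and Q = 76.
CS = ½·(197 − 7)·76 = 7220.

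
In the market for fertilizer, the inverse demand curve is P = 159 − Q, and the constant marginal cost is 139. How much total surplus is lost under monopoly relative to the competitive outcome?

DWL = 50

Under competition P = MC = 139, so Q = (159 − 139)/1 = 20.
Monopoly sets MR = MC: 159 − 2Q = 139 ⇒ Q = 10, P = 159 − 10 = 149.
DWL is the triangle between Q = 10 and Q = 20: ½·(20 − 10)·(149 − 139) = 50.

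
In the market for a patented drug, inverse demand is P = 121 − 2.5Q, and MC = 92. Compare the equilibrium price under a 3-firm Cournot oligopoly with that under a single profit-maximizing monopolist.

With 3 symmetric Cournot firms, each firm's FOC gives 121 − 10q = 92, so q = 2.9, Q = 3·2.9 = 8.7, and P = 99.25.
Monopoly sets MR = MC: 121 − 5Q = 92 ⇒ Q = 5.8, P = 121 − 2.5·5.8 = 106.5.

Cournot: P = 99.25; Monopoly: P = 106.5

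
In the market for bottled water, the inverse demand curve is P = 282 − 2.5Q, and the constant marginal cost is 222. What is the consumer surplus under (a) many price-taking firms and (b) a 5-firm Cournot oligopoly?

Competitive firms price at marginal cost: P = 222, giving Q = 24.
CS = ½·(282 − 222)·24 = 720.
In a 5-firm Cournot equilibrium, symmetry and the first-order condition give q = (282 − 222)/(15) = 4. So Q = 20 and P = 232.
CS = ½·(282 − 232)·20 = 500.

Competition: CS = 720; Cournot: CS = 500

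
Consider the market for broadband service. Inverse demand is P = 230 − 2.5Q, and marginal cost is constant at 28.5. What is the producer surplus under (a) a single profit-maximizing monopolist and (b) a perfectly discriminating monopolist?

Monopoly: PS = 4060.225; Perfect PD: PS = 8120.45

The monopolist equates marginal revenue to marginal cost: 230 − 5Q = 28.5, so Q = 40.3. From demand, P = 129.25.
PS = (129.25 − 28.5)·40.3 = 4060.225.
Under first-degree price discrimination the firm charges each unit its demand price and produces up to where P = MC, i.e. Q = 80.6. Consumer surplus is zero; producer surplus equals total surplus.
PS = ½·(230 − 28.5)·80.6 = 8120.45.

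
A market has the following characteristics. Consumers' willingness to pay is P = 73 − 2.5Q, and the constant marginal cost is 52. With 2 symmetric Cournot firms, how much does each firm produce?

Cournot with 2 identical firms: the symmetric best-response condition is 73 − 7.5q = 52. Each firm produces q = 2.8, total output Q = 5.6, price P = 59.

q_i = 2.8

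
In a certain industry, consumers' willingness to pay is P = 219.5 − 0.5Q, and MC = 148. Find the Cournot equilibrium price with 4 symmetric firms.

Cournot with 4 identical firms: the symmetric best-response condition is 219.5 − 2.5q = 148. Each firm produces q = 28.6, total output Q = 114.4, price P = 162.3.

P = 162.3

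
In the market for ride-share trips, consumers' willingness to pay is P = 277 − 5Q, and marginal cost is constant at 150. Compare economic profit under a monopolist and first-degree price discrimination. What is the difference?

Monopoly sets MR = MC: 277 − 10Q = 150 ⇒ Q = 12.7, P = 277 − 5·12.7 = 213.5.
Profit = (213.5 − 150)·12.7 = 806.45.
With perfect price discrimination, output is the efficient level Q = 25.4 (where demand meets MC), but every buyer pays their willingness to pay: CS = 0 and PS = total surplus.
PS equals the full surplus area, 1612.9. Profit = 1612.9 = 1612.9.
Change in economic profit: 1612.9 − 806.45 = 806.45.

Economic profit rises by 806.45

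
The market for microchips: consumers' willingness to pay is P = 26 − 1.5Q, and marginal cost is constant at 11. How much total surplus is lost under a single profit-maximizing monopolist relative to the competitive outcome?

Perfect competition: P = MC = 11, so 26 − 1.5Q = 11 and Q = 10.
The monopolist equates marginal revenue to marginal cost: 26 − 3Q = 11, so Q = 5. From demand, P = 18.5.
DWL is the triangle between Q = 5 and Q = 10: ½·(10 − 5)·(18.5 − 11) = 18.75.

DWL = 18.75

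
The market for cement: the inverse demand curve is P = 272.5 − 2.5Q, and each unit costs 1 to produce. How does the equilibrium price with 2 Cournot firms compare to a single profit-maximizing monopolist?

In a 2-firm Cournot equilibrium, symmetry and the first-order condition give q = (272.5 − 1)/(7.5) = 36.2. So Q = 72.4 and P = 91.5.
The monopolist equates marginal revenue to marginal cost: 272.5 − 5Q = 1, so Q = 54.3. From demand, P = 136.75.

Cournot: P = 91.5; Monopoly: P = 136.75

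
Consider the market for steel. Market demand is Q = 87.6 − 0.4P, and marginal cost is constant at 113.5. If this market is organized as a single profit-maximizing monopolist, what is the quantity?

Q = 21.1

Inverting demand: P = 219 − 2.5Q.
Monopoly sets MR = MC: 219 − 5Q = 113.5 ⇒ Q = 21.1, P = 219 − 2.5·21.1 = 166.25.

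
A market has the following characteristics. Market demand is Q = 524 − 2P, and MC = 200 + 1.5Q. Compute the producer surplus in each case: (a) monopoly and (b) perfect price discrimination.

Inverting demand: P = 262 − 0.5Q.
Monopoly sets MR = MC: 262 − Q = 200 + 1.5Q ⇒ Q = 24.8, P = 262 − 0.5·24.8 = 249.6.
PS = P·Q − VC(Q) = 249.6·24.8 − (200·24.8 + ½·1.5·24.8²) = 768.8.
With perfect price discrimination, output is the efficient level Q = 31 (where demand meets MC), but every buyer pays their willingness to pay: CS = 0 and PS = total surplus.
PS = ½·(262 − 200)·31 = 961.

Monopoly: PS = 768.8; Perfect PD: PS = 961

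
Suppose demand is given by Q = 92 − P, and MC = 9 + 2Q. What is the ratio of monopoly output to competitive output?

Q_m/Q_c = 0.75

Inverting demand: P = 92 − Q.
A monopolist chooses Q where MR = MC. MR = 92 − 2Q; setting this equal to 9 + 2Q gives Q = 20.75 and P = 71.25.
Under competition P = MC: 92 − Q = 9 + 2Q ⇒ Q = 83/3, P = 193/3.
Ratio Q_m/Q_c = 20.75/(83/3) = 0.75.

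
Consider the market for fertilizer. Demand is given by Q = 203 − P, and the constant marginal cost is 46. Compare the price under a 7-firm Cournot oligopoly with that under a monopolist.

Inverting demand: P = 203 − Q.
In a 7-firm Cournot equilibrium, symmetry and the first-order condition give q = (203 − 46)/(8) = 19.625. So Q = 137.375 and P = 65.625.
The monopolist equates marginal revenue to marginal cost: 203 − 2Q = 46, so Q = 78.5. From demand, P = 124.5.

Cournot: P = 65.625; Monopoly: P = 124.5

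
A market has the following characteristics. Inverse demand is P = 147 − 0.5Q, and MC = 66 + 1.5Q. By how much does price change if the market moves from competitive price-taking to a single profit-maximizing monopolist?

Price rises by 4.05

Under competition P = MC: 147 − 0.5Q = 66 + 1.5Q ⇒ Q = 40.5, P = 126.75.
The monopolist equates marginal revenue to marginal cost: 147 − Q = 66 + 1.5Q, so Q = 32.4. From demand, P = 130.8.
Change in price: 130.8 − 126.75 = 4.05.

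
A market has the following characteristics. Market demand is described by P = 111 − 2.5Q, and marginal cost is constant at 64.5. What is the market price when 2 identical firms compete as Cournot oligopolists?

P = 80

In a 2-firm Cournot equilibrium, symmetry and the first-order condition give q = (111 − 64.5)/(7.5) = 6.2. So Q = 12.4 and P = 80.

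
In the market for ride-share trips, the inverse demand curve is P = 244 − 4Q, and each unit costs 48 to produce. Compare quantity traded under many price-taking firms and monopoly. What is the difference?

Quantity traded falls by 24.5

Under competition P = MC = 48, so Q = (244 − 48)/4 = 49.
Monopoly sets MR = MC: 244 − 8Q = 48 ⇒ Q = 24.5, P = 244 − 4·24.5 = 146.
Change in quantity traded: 24.5 − 49 = −24.5.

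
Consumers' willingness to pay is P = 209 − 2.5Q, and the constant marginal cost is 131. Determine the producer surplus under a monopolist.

A monopolist chooses Q where MR = MC. MR = 209 − 5Q; setting this equal to 131 gives Q = 15.6 and P = 170.
PS = (170 − 131)·15.6 = 608.4.

PS = 608.4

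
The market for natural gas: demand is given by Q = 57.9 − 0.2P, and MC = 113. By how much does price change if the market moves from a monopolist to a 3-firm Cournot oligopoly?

Price falls by 44.125

Inverting demand: P = 289.5 − 5Q.
The monopolist equates marginal revenue to marginal cost: 289.5 − 10Q = 113, so Q = 17.65. From demand, P = 201.25.
In a 3-firm Cournot equilibrium, symmetry and the first-order condition give q = (289.5 − 113)/(20) = 8.825. So Q = 26.475 and P = 157.125.
Change in price: 157.125 − 201.25 = −44.125.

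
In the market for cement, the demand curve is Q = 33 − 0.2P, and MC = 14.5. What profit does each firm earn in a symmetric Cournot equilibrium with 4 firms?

π_i = 181.202

Inverting demand: P = 165 − 5Q.
In a 4-firm Cournot equilibrium, symmetry and the first-order condition give q = (165 − 14.5)/(25) = 6.02. So Q = 24.08 and P = 44.6.
Each firm's profit = (44.6 − 14.5)·6.02 = 181.202.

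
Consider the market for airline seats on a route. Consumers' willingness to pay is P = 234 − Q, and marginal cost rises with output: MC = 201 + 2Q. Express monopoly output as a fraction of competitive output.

A monopolist chooses Q where MR = MC. MR = 234 − 2Q; setting this equal to 201 + 2Q gives Q = 8.25 and P = 225.75.
Under competition P = MC: 234 − Q = 201 + 2Q ⇒ Q = 11, P = 223.
Ratio Q_m/Q_c = 8.25/11 = 0.75.

Q_m/Q_c = 0.75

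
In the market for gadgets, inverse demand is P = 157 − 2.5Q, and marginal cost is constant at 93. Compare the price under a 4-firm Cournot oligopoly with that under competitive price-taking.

Cournot: P = 105.8; Competition: P = 93

With 4 symmetric Cournot firms, each firm's FOC gives 157 − 12.5q = 93, so q = 5.12, Q = 4·5.12 = 20.48, and P = 105.8.
Competitive firms price at marginal cost: P = 93, giving Q = 25.6.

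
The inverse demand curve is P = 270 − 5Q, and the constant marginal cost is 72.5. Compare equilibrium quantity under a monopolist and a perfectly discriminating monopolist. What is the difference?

Equilibrium quantity rises by 19.75

A monopolist chooses Q where MR = MC. MR = 270 − 10Q; setting this equal to 72.5 gives Q = 19.75 and P = 171.25.
Under first-degree price discrimination the firm charges each unit its demand price and produces up to where P = MC, i.e. Q = 39.5. Consumer surplus is zero; producer surplus equals total surplus.
Change in equilibrium quantity: 39.5 − 19.75 = 19.75.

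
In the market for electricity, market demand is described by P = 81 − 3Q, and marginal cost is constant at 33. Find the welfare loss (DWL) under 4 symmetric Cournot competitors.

DWL = 15.36

Perfect competition: P = MC = 33, so 81 − 3Q = 33 and Q = 16.
With 4 symmetric Cournot firms, each firm's FOC gives 81 − 15q = 33, so q = 3.2, Q = 4·3.2 = 12.8, and P = 42.6.
DWL is the triangle between Q = 12.8 and Q = 16: ½·(16 − 12.8)·(42.6 − 33) = 15.36.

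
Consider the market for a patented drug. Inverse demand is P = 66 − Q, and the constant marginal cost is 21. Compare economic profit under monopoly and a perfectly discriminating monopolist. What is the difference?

π rises by 506.25

A monopolist chooses Q where MR = MC. MR = 66 − 2Q; setting this equal to 21 gives Q = 22.5 and P = 43.5.
Profit = (43.5 − 21)·22.5 = 506.25.
Under first-degree price discrimination the firm charges each unit its demand price and produces up to where P = MC, i.e. Q = 45. Consumer surplus is zero; producer surplus equals total surplus.
PS equals the full surplus area, 1012.5. Profit = 1012.5 = 1012.5.
Change in economic profit: 1012.5 − 506.25 = 506.25.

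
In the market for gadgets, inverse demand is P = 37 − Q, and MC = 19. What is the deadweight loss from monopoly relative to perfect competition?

DWL = 40.5

Under competition P = MC = 19, so Q = (37 − 19)/1 = 18.
The monopolist equates marginal revenue to marginal cost: 37 − 2Q = 19, so Q = 9. From demand, P = 28.
DWL is the triangle between Q = 9 and Q = 18: ½·(18 − 9)·(28 − 19) = 40.5.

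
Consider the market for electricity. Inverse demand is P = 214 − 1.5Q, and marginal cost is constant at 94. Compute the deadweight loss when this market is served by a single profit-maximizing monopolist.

DWL = 1200

Competitive firms price at marginal cost: P = 94, giving Q = 80.
The monopolist equates marginal revenue to marginal cost: 214 − 3Q = 94, so Q = 40. From demand, P = 154.
DWL is the triangle between Q = 40 and Q = 80: ½·(80 − 40)·(154 − 94) = 1200.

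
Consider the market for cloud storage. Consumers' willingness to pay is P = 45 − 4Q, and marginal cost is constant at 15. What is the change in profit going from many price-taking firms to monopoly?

π rises by 56.25

Perfect competition: P = MC = 15, so 45 − 4Q = 15 and Q = 7.5.
Profit = (15 − 15)·7.5 = 0.
Monopoly sets MR = MC: 45 − 8Q = 15 ⇒ Q = 3.75, P = 45 − 4·3.75 = 30.
Profit = (30 − 15)·3.75 = 56.25.
Change in profit: 56.25 − 0 = 56.25.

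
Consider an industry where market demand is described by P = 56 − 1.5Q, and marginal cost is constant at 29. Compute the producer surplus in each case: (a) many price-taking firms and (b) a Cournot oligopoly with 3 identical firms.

Perfect competition: P = MC = 29, so 56 − 1.5Q = 29 and Q = 18.
PS = (29 − 29)·18 = 0.
With 3 symmetric Cournot firms, each firm's FOC gives 56 − 6q = 29, so q = 4.5, Q = 3·4.5 = 13.5, and P = 35.75.
PS = (35.75 − 29)·13.5 = 91.125.

Competition: PS = 0; Cournot: PS = 91.125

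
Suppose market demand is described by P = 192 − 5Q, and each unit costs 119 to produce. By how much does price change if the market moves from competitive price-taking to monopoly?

P rises by 36.5

Under competition P = MC = 119, so Q = (192 − 119)/5 = 14.6.
Monopoly sets MR = MC: 192 − 10Q = 119 ⇒ Q = 7.3, P = 192 − 5·7.3 = 155.5.
Change in price: 155.5 − 119 = 36.5.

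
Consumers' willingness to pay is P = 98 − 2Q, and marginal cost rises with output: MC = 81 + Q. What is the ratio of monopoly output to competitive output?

Q_m/Q_c = 0.6

A monopolist chooses Q where MR = MC. MR = 98 − 4Q; setting this equal to 81 + Q gives Q = 3.4 and P = 91.2.
Under competition P = MC: 98 − 2Q = 81 + Q ⇒ Q = 17/3, P = 260/3.
Ratio Q_m/Q_c = 3.4/(17/3) = 0.6.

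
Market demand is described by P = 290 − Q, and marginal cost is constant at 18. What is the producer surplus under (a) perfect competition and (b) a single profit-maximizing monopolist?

Under competition P = MC = 18, so Q = (290 − 18)/1 = 272.
PS = (18 − 18)·272 = 0.
A monopolist chooses Q where MR = MC. MR = 290 − 2Q; setting this equal to 18 gives Q = 136 and P = 154.
PS = (154 − 18)·136 = 18496.

Competition: PS = 0; Monopoly: PS = 18496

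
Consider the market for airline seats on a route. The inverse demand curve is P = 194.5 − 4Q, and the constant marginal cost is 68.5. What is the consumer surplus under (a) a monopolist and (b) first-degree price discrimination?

A monopolist chooses Q where MR = MC. MR = 194.5 − 8Q; setting this equal to 68.5 gives Q = 15.75 and P = 131.5.
CS = ½·(194.5 − 131.5)·15.75 = 496.125.
Under first-degree price discrimination the firm charges each unit its demand price and produces up to where P = MC, i.e. Q = 31.5. Consumer surplus is zero; producer surplus equals total surplus.
CS = 0.

Monopoly: CS = 496.125; Perfect PD: CS = 0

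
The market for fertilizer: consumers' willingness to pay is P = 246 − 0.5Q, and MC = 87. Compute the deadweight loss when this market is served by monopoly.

DWL = 6320.25

Perfect competition: P = MC = 87, so 246 − 0.5Q = 87 and Q = 318.
The monopolist equates marginal revenue to marginal cost: 246 − Q = 87, so Q = 159. From demand, P = 166.5.
DWL is the triangle between Q = 159 and Q = 318: ½·(318 − 159)·(166.5 − 87) = 6320.25.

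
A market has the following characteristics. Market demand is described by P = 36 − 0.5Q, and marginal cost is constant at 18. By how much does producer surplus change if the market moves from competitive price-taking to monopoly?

Producer surplus rises by 162

Competitive firms price at marginal cost: P = 18, giving Q = 36.
PS = (18 − 18)·36 = 0.
The monopolist equates marginal revenue to marginal cost: 36 − Q = 18, so Q = 18. From demand, P = 27.
PS = (27 − 18)·18 = 162.
Change in producer surplus: 162 − 0 = 162.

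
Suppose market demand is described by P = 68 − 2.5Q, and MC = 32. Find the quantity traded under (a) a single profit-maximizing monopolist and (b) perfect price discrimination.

A monopolist chooses Q where MR = MC. MR = 68 − 5Q; setting this equal to 32 gives Q = 7.2 and P = 50.
With perfect price discrimination, output is the efficient level Q = 14.4 (where demand meets MC), but every buyer pays their willingness to pay: CS = 0 and PS = total surplus.

Monopoly: Q = 7.2; Perfect PD: Q = 14.4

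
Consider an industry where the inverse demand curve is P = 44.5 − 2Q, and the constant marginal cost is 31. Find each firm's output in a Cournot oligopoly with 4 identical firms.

With 4 symmetric Cournot firms, each firm's FOC gives 44.5 − 10q = 31, so q = 1.35, Q = 4·1.35 = 5.4, and P = 33.7.

q_i = 1.35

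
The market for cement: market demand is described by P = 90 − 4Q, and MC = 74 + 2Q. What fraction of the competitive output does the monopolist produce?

Monopoly sets MR = MC: 90 − 8Q = 74 + 2Q ⇒ Q = 1.6, P = 90 − 4·1.6 = 83.6.
Competitive equilibrium sets price equal to marginal cost: 90 − 4Q = 74 + 2Q, so Q = 8/3 and P = 238/3.
Ratio Q_m/Q_c = 1.6/(8/3) = 0.6.

Q_m/Q_c = 0.6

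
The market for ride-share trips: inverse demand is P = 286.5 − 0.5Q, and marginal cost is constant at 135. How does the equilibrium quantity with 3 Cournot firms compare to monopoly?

Cournot with 3 identical firms: the symmetric best-response condition is 286.5 − 2q = 135. Each firm produces q = 75.75, total output Q = 227.25, price P = 172.875.
A monopolist chooses Q where MR = MC. MR = 286.5 − Q; setting this equal to 135 gives Q = 151.5 and P = 210.75.

Cournot: Q = 227.25; Monopoly: Q = 151.5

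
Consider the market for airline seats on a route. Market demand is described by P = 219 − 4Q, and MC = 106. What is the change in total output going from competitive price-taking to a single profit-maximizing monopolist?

Q falls by 14.125

Perfect competition: P = MC = 106, so 219 − 4Q = 106 and Q = 28.25.
A monopolist chooses Q where MR = MC. MR = 219 − 8Q; setting this equal to 106 gives Q = 14.125 and P = 162.5.
Change in total output: 14.125 − 28.25 = −14.125.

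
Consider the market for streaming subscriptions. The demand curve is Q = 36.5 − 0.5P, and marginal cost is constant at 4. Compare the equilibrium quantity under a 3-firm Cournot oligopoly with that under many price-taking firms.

Inverting demand: P = 73 − 2Q.
With 3 symmetric Cournot firms, each firm's FOC gives 73 − 8q = 4, so q = 8.625, Q = 3·8.625 = 25.875, and P = 21.25.
Competitive firms price at marginal cost: P = 4, giving Q = 34.5.

Cournot: Q = 25.875; Competition: Q = 34.5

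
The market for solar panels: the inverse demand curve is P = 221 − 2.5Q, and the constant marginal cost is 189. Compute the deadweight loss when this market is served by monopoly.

Perfect competition: P = MC = 189, so 221 − 2.5Q = 189 and Q = 12.8.
A monopolist chooses Q where MR = MC. MR = 221 − 5Q; setting this equal to 189 gives Q = 6.4 and P = 205.
DWL is the triangle between Q = 6.4 and Q = 12.8: ½·(12.8 − 6.4)·(205 − 189) = 51.2.

DWL = 51.2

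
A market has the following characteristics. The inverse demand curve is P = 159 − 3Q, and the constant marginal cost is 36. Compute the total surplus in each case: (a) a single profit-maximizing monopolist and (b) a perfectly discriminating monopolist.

Monopoly: TS = 1891.125; Perfect PD: TS = 2521.5

The monopolist equates marginal revenue to marginal cost: 159 − 6Q = 36, so Q = 20.5. From demand, P = 97.5.
CS = ½·(159 − 97.5)·20.5 = 630.375; PS = (97.5 − 36)·20.5 = 1260.75; TS = 1891.125.
A perfectly discriminating monopolist sells every unit with P(Q) ≥ MC(Q), so output equals the competitive quantity Q = 41. Each buyer pays their reservation price, so CS = 0 and the firm captures all surplus.
TS = 2521.5 (equal to competitive TS).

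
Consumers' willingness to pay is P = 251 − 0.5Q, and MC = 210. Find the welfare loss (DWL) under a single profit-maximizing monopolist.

DWL = 420.25

Under competition P = MC = 210, so Q = (251 − 210)/0.5 = 82.
Monopoly sets MR = MC: 251 − Q = 210 ⇒ Q = 41, P = 251 − 0.5·41 = 230.5.
DWL is the triangle between Q = 41 and Q = 82: ½·(82 − 41)·(230.5 − 210) = 420.25.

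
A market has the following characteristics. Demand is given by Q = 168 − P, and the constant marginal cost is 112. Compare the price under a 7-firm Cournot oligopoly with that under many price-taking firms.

Inverting demand: P = 168 − Q.
Cournot with 7 identical firms: the symmetric best-response condition is 168 − 8q = 112. Each firm produces q = 7, total output Q = 49, price P = 119.
Perfect competition: P = MC = 112, so 168 − Q = 112 and Q = 56.

Cournot: P = 119; Competition: P = 112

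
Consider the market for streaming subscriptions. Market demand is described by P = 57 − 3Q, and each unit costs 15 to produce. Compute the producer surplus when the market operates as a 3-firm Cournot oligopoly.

PS = 110.25

Cournot with 3 identical firms: the symmetric best-response condition is 57 − 12q = 15. Each firm produces q = 3.5, total output Q = 10.5, price P = 25.5.
PS = (25.5 − 15)·10.5 = 110.25.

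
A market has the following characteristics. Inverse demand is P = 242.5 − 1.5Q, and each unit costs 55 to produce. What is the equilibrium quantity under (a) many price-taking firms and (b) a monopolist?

Competition: Q = 125; Monopoly: Q = 62.5

Competitive firms price at marginal cost: P = 55, giving Q = 125.
Monopoly sets MR = MC: 242.5 − 3Q = 55 ⇒ Q = 62.5, P = 242.5 − 1.5·62.5 = 148.75.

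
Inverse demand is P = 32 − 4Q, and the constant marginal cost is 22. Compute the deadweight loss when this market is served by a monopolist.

Under competition P = MC = 22, so Q = (32 − 22)/4 = 2.5.
Monopoly sets MR = MC: 32 − 8Q = 22 ⇒ Q = 1.25, P = 32 − 4·1.25 = 27.
DWL is the triangle between Q = 1.25 and Q = 2.5: ½·(2.5 − 1.25)·(27 − 22) = 3.125.

DWL = 3.125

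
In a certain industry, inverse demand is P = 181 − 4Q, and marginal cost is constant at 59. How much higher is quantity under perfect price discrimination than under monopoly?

Q rises by 15.25

Monopoly sets MR = MC: 181 − 8Q = 59 ⇒ Q = 15.25, P = 181 − 4·15.25 = 120.
A perfectly discriminating monopolist sells every unit with P(Q) ≥ MC(Q), so output equals the competitive quantity Q = 30.5. Each buyer pays their reservation price, so CS = 0 and the firm captures all surplus.
Change in quantity: 30.5 − 15.25 = 15.25.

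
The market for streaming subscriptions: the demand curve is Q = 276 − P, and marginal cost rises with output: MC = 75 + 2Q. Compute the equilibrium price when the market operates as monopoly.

Inverting demand: P = 276 − Q.
The monopolist equates marginal revenue to marginal cost: 276 − 2Q = 75 + 2Q, so Q = 50.25. From demand, P = 225.75.

P = 225.75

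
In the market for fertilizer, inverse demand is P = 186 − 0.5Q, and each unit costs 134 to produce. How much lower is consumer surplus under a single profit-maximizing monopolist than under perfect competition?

CS falls by 2028

Perfect competition: P = MC = 134, so 186 − 0.5Q = 134 and Q = 104.
CS = ½·(186 − 134)·104 = 2704.
The monopolist equates marginal revenue to marginal cost: 186 − Q = 134, so Q = 52. From demand, P = 160.
CS = ½·(186 − 160)·52 = 676.
Change in consumer surplus: 676 − 2704 = −2028.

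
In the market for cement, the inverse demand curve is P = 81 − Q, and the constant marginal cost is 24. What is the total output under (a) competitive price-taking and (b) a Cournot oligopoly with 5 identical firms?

Perfect competition: P = MC = 24, so 81 − Q = 24 and Q = 57.
In a 5-firm Cournot equilibrium, symmetry and the first-order condition give q = (81 − 24)/(6) = 9.5. So Q = 47.5 and P = 33.5.

Competition: Q = 57; Cournot: Q = 47.5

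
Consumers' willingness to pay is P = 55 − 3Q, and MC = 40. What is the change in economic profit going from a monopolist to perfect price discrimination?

The monopolist equates marginal revenue to marginal cost: 55 − 6Q = 40, so Q = 2.5. From demand, P = 47.5.
Profit = (47.5 − 40)·2.5 = 18.75.
A perfectly discriminating monopolist sells every unit with P(Q) ≥ MC(Q), so output equals the competitive quantity Q = 5. Each buyer pays their reservation price, so CS = 0 and the firm captures all surplus.
PS equals the full surplus area, 37.5. Profit = 37.5 = 37.5.
Change in economic profit: 37.5 − 18.75 = 18.75.

Economic profit rises by 18.75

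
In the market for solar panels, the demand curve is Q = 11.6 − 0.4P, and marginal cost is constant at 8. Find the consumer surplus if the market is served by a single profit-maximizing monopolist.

Inverting demand: P = 29 − 2.5Q.
The monopolist equates marginal revenue to marginal cost: 29 − 5Q = 8, so Q = 4.2. From demand, P = 18.5.
CS = ½·(29 − 18.5)·4.2 = 22.05.

CS = 22.05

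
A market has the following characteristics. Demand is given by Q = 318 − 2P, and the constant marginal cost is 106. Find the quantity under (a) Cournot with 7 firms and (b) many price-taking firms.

Cournot: Q = 92.75; Competition: Q = 106

Inverting demand: P = 159 − 0.5Q.
With 7 symmetric Cournot firms, each firm's FOC gives 159 − 4q = 106, so q = 13.25, Q = 7·13.25 = 92.75, and P = 112.625.
Competitive firms price at marginal cost: P = 106, giving Q = 106.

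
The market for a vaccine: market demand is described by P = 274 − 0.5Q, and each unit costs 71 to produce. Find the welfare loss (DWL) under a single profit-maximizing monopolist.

Competitive firms price at marginal cost: P = 71, giving Q = 406.
The monopolist equates marginal revenue to marginal cost: 274 − Q = 71, so Q = 203. From demand, P = 172.5.
DWL is the triangle between Q = 203 and Q = 406: ½·(406 − 203)·(172.5 − 71) = 10302.25.

DWL = 10302.25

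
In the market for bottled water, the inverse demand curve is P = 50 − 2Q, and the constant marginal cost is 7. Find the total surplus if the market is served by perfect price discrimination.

TS = 462.25

Under first-degree price discrimination the firm charges each unit its demand price and produces up to where P = MC, i.e. Q = 21.5. Consumer surplus is zero; producer surplus equals total surplus.
TS = 462.25 (equal to competitive TS).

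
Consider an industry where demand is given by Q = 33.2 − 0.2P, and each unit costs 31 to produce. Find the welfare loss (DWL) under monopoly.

DWL = 455.625

Inverting demand: P = 166 − 5Q.
Under competition P = MC = 31, so Q = (166 − 31)/5 = 27.
A monopolist chooses Q where MR = MC. MR = 166 − 10Q; setting this equal to 31 gives Q = 13.5 and P = 98.5.
DWL is the triangle between Q = 13.5 and Q = 27: ½·(27 − 13.5)·(98.5 − 31) = 455.625.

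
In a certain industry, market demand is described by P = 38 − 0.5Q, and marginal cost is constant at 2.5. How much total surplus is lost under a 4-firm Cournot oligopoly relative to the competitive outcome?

Perfect competition: P = MC = 2.5, so 38 − 0.5Q = 2.5 and Q = 71.
Cournot with 4 identical firms: the symmetric best-response condition is 38 − 2.5q = 2.5. Each firm produces q = 14.2, total output Q = 56.8, price P = 9.6.
DWL is the triangle between Q = 56.8 and Q = 71: ½·(71 − 56.8)·(9.6 − 2.5) = 50.41.

DWL = 50.41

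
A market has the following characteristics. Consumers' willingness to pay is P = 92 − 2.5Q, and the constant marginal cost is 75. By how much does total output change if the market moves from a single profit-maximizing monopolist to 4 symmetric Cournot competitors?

A monopolist chooses Q where MR = MC. MR = 92 − 5Q; setting this equal to 75 gives Q = 3.4 and P = 83.5.
With 4 symmetric Cournot firms, each firm's FOC gives 92 − 12.5q = 75, so q = 1.36, Q = 4·1.36 = 5.44, and P = 78.4.
Change in total output: 5.44 − 3.4 = 2.04.

Q rises by 2.04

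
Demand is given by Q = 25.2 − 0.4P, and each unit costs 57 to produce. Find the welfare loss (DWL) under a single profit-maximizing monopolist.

DWL = 1.8

Inverting demand: P = 63 − 2.5Q.
Competitive firms price at marginal cost: P = 57, giving Q = 2.4.
The monopolist equates marginal revenue to marginal cost: 63 − 5Q = 57, so Q = 1.2. From demand, P = 60.
DWL is the triangle between Q = 1.2 and Q = 2.4: ½·(2.4 − 1.2)·(60 − 57) = 1.8.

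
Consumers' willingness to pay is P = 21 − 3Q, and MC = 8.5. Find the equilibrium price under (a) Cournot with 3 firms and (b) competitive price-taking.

In a 3-firm Cournot equilibrium, symmetry and the first-order condition give q = (21 − 8.5)/(12) = 25/24. So Q = 3.125 and P = 11.625.
Perfect competition: P = MC = 8.5, so 21 − 3Q = 8.5 and Q = 25/6.

Cournot: P = 11.625; Competition: P = 8.5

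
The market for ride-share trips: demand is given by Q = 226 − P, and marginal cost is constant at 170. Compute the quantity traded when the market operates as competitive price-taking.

Q = 56

Inverting demand: P = 226 − Q.
Perfect competition: P = MC = 170, so 226 − Q = 170 and Q = 56.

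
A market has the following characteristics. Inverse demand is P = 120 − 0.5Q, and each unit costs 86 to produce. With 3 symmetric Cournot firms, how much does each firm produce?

Cournot with 3 identical firms: the symmetric best-response condition is 120 − 2q = 86. Each firm produces q = 17, total output Q = 51, price P = 94.5.

q_i = 17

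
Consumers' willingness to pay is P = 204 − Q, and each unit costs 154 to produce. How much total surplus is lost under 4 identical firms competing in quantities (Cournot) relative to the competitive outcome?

Competitive firms price at marginal cost: P = 154, giving Q = 50.
Cournot with 4 identical firms: the symmetric best-response condition is 204 − 5q = 154. Each firm produces q = 10, total output Q = 40, price P = 164.
DWL is the triangle between Q = 40 and Q = 50: ½·(50 − 40)·(164 − 154) = 50.

DWL = 50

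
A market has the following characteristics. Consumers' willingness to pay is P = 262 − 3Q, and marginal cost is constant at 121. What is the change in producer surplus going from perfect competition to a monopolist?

Producer surplus rises by 1656.75

Under competition P = MC = 121, so Q = (262 − 121)/3 = 47.
PS = (121 − 121)·47 = 0.
A monopolist chooses Q where MR = MC. MR = 262 − 6Q; setting this equal to 121 gives Q = 23.5 and P = 191.5.
PS = (191.5 − 121)·23.5 = 1656.75.
Change in producer surplus: 1656.75 − 0 = 1656.75.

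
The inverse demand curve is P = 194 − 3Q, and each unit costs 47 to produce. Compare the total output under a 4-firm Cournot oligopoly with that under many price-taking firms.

In a 4-firm Cournot equilibrium, symmetry and the first-order condition give q = (194 − 47)/(15) = 9.8. So Q = 39.2 and P = 76.4.
Under competition P = MC = 47, so Q = (194 − 47)/3 = 49.

Cournot: Q = 39.2; Competition: Q = 49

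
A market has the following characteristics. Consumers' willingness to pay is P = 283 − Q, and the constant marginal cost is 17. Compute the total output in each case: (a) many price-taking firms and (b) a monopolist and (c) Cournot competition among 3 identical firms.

Perfect competition: P = MC = 17, so 283 − Q = 17 and Q = 266.
The monopolist equates marginal revenue to marginal cost: 283 − 2Q = 17, so Q = 133. From demand, P = 150.
With 3 symmetric Cournot firms, each firm's FOC gives 283 − 4q = 17, so q = 66.5, Q = 3·66.5 = 199.5, and P = 83.5.

Competition: Q = 266; Monopoly: Q = 133; Cournot: Q = 199.5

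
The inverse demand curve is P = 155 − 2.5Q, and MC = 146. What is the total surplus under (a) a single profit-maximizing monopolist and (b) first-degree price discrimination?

Monopoly: TS = 12.15; Perfect PD: TS = 16.2

A monopolist chooses Q where MR = MC. MR = 155 − 5Q; setting this equal to 146 gives Q = 1.8 and P = 150.5.
CS = ½·(155 − 150.5)·1.8 = 4.05; PS = (150.5 − 146)·1.8 = 8.1; TS = 12.15.
With perfect price discrimination, output is the efficient level Q = 3.6 (where demand meets MC), but every buyer pays their willingness to pay: CS = 0 and PS = total surplus.
TS = 16.2 (equal to competitive TS).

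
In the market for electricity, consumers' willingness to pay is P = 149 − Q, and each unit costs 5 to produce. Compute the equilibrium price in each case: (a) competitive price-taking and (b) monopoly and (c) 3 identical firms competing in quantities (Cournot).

Perfect competition: P = MC = 5, so 149 − Q = 5 and Q = 144.
The monopolist equates marginal revenue to marginal cost: 149 − 2Q = 5, so Q = 72. From demand, P = 77.
Cournot with 3 identical firms: the symmetric best-response condition is 149 − 4q = 5. Each firm produces q = 36, total output Q = 108, price P = 41.

Competition: P = 5; Monopoly: P = 77; Cournot: P = 41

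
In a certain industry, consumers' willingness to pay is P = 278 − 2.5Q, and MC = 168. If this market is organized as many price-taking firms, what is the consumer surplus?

CS = 2420

Competitive firms price at marginal cost: P = 168, giving Q = 44.
CS = ½·(278 − 168)·44 = 2420.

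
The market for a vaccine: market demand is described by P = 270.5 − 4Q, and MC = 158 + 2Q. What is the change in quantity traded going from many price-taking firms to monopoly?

Competitive equilibrium sets price equal to marginal cost: 270.5 − 4Q = 158 + 2Q, so Q = 18.75 and P = 195.5.
The monopolist equates marginal revenue to marginal cost: 270.5 − 8Q = 158 + 2Q, so Q = 11.25. From demand, P = 225.5.
Change in quantity traded: 11.25 − 18.75 = −7.5.

Q falls by 7.5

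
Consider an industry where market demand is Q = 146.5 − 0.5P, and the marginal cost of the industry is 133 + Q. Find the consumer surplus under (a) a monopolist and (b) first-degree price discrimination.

Monopoly: CS = 1024; Perfect PD: CS = 0

Inverting demand: P = 293 − 2Q.
The monopolist equates marginal revenue to marginal cost: 293 − 4Q = 133 + Q, so Q = 32. From demand, P = 229.
CS = ½·(293 − 229)·32 = 1024.
A perfectly discriminating monopolist sells every unit with P(Q) ≥ MC(Q), so output equals the competitive quantity Q = 160/3. Each buyer pays their reservation price, so CS = 0 and the firm captures all surplus.
CS = 0.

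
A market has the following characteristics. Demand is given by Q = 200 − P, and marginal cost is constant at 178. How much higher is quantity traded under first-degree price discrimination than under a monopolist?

Quantity traded rises by 11

Inverting demand: P = 200 − Q.
Monopoly sets MR = MC: 200 − 2Q = 178 ⇒ Q = 11, P = 200 − 11 = 189.
A perfectly discriminating monopolist sells every unit with P(Q) ≥ MC(Q), so output equals the competitive quantity Q = 22. Each buyer pays their reservation price, so CS = 0 and the firm captures all surplus.
Change in quantity traded: 22 − 11 = 11.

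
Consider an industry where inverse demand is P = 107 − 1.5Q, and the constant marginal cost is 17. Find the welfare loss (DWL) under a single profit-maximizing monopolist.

DWL = 675

Perfect competition: P = MC = 17, so 107 − 1.5Q = 17 and Q = 60.
A monopolist chooses Q where MR = MC. MR = 107 − 3Q; setting this equal to 17 gives Q = 30 and P = 62.
DWL is the triangle between Q = 30 and Q = 60: ½·(60 − 30)·(62 − 17) = 675.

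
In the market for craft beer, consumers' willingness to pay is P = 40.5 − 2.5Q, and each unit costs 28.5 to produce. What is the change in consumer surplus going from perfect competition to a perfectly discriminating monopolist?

CS falls by 28.8

Perfect competition: P = MC = 28.5, so 40.5 − 2.5Q = 28.5 and Q = 4.8.
CS = ½·(40.5 − 28.5)·4.8 = 28.8.
Under first-degree price discrimination the firm charges each unit its demand price and produces up to where P = MC, i.e. Q = 4.8. Consumer surplus is zero; producer surplus equals total surplus.
CS = 0.
Change in consumer surplus: 0 − 28.8 = −28.8.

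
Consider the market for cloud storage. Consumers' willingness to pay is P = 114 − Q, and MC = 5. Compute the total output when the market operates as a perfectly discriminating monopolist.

With perfect price discrimination, output is the efficient level Q = 109 (where demand meets MC), but every buyer pays their willingness to pay: CS = 0 and PS = total surplus.

Q = 109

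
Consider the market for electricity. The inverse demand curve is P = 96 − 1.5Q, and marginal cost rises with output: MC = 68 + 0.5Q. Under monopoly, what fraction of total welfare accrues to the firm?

A monopolist chooses Q where MR = MC. MR = 96 − 3Q; setting this equal to 68 + 0.5Q gives Q = 8 and P = 84.
CS = ½·(96 − 84)·8 = 48.
PS = P·Q − VC(Q) = 84·8 − (68·8 + ½·0.5·8²) = 112.
Share captured = PS/TS = 112/160 = 0.7.

PS/TS = 0.7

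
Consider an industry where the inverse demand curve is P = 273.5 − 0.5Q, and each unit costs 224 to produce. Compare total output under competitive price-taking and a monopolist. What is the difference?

Total output falls by 49.5

Perfect competition: P = MC = 224, so 273.5 − 0.5Q = 224 and Q = 99.
Monopoly sets MR = MC: 273.5 − Q = 224 ⇒ Q = 49.5, P = 273.5 − 0.5·49.5 = 248.75.
Change in total output: 49.5 − 99 = −49.5.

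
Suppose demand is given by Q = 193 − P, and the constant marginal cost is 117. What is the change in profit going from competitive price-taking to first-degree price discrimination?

Inverting demand: P = 193 − Q.
Perfect competition: P = MC = 117, so 193 − Q = 117 and Q = 76.
Profit = (117 − 117)·76 = 0.
A perfectly discriminating monopolist sells every unit with P(Q) ≥ MC(Q), so output equals the competitive quantity Q = 76. Each buyer pays their reservation price, so CS = 0 and the firm captures all surplus.
PS equals the full surplus area, 2888. Profit = 2888 = 2888.
Change in profit: 2888 − 0 = 2888.

Profit rises by 2888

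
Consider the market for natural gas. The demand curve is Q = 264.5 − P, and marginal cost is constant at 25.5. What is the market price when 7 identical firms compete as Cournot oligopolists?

P = 55.375

Inverting demand: P = 264.5 − Q.
With 7 symmetric Cournot firms, each firm's FOC gives 264.5 − 8q = 25.5, so q = 29.875, Q = 7·29.875 = 209.125, and P = 55.375.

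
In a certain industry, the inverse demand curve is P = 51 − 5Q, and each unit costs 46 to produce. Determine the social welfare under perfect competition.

Under competition P = MC = 46, so Q = (51 − 46)/5 = 1.
CS = ½·(51 − 46)·1 = 2.5; PS = (46 − 46)·1 = 0; TS = 2.5.

TS = 2.5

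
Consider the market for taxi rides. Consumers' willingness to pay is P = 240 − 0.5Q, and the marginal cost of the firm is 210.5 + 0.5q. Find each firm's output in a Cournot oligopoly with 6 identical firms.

q_i = 7.375

With 6 symmetric Cournot firms, each firm's FOC gives 240 − 3.5q = 210.5 + 0.5q, so q = 7.375, Q = 6·7.375 = 44.25, and P = 217.875.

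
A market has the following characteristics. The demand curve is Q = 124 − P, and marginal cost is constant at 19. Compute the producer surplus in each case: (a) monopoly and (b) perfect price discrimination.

Monopoly: PS = 2756.25; Perfect PD: PS = 5512.5

Inverting demand: P = 124 − Q.
The monopolist equates marginal revenue to marginal cost: 124 − 2Q = 19, so Q = 52.5. From demand, P = 71.5.
PS = (71.5 − 19)·52.5 = 2756.25.
Under first-degree price discrimination the firm charges each unit its demand price and produces up to where P = MC, i.e. Q = 105. Consumer surplus is zero; producer surplus equals total surplus.
PS = ½·(124 − 19)·105 = 5512.5.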